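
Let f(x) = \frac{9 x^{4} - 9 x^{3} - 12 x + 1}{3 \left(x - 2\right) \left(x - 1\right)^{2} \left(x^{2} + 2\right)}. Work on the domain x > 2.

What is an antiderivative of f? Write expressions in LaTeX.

The denominator factors as 3 \left(x - 2\right) \left(x - 1\right)^{2} \left(x^{2} + 2\right); partial fractions split f into directly integrable pieces: - \frac{25 x - 86}{54 \left(x^{2} + 2\right)} + \frac{20}{27 \left(x - 1\right)} + \frac{11}{9 \left(x - 1\right)^{2}} + \frac{49}{18 \left(x - 2\right)}.
Check: d/dx[\frac{294 x \log{\left(x - 2 \right)} + 80 x \log{\left(x - 1 \right)} - 25 x \log{\left(x^{2} + 2 \right)} + 86 \sqrt{2} x \operatorname{atan}{\left(\frac{\sqrt{2} x}{2} \right)} - 294 \log{\left(x - 2 \right)} - 80 \log{\left(x - 1 \right)} + 25 \log{\left(x^{2} + 2 \right)} - 86 \sqrt{2} \operatorname{atan}{\left(\frac{\sqrt{2} x}{2} \right)} - 132}{108 x - 108}] = \frac{9 x^{4} - 9 x^{3} - 12 x + 1}{3 x^{5} - 12 x^{4} + 21 x^{3} - 30 x^{2} + 30 x - 12}, which equals f(x).

An antiderivative is F(x) = \frac{294 x \log{\left(x - 2 \right)} + 80 x \log{\left(x - 1 \right)} - 25 x \log{\left(x^{2} + 2 \right)} + 86 \sqrt{2} x \operatorname{atan}{\left(\frac{\sqrt{2} x}{2} \right)} - 294 \log{\left(x - 2 \right)} - 80 \log{\left(x - 1 \right)} + 25 \log{\left(x^{2} + 2 \right)} - 86 \sqrt{2} \operatorname{atan}{\left(\frac{\sqrt{2} x}{2} \right)} - 132}{108 x - 108}.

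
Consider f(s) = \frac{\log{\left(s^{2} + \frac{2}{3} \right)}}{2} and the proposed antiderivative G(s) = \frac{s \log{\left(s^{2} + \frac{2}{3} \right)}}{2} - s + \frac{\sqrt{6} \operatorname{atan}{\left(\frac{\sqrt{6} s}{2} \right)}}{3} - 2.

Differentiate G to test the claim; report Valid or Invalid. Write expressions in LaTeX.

Valid. The derivative of G reproduces f.

d/ds[G] = \frac{\log{\left(s^{2} + \frac{2}{3} \right)}}{2}
This equals f(s) exactly, so the claim holds.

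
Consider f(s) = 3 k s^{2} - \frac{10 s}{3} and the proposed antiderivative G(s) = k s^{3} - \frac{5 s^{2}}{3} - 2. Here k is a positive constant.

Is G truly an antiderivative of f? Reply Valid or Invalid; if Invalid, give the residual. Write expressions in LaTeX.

Valid: G'(s) = f(s).

d/ds[G] = 3 k s^{2} - \frac{10 s}{3}
This equals f(s) exactly, so the claim holds.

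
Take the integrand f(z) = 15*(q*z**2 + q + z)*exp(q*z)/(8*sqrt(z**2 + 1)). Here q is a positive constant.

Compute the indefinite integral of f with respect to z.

F(z) = 15*sqrt(z**2 + 1)*exp(q*z)/8 + C

f has the shape u'v + uv' for u = 15*sqrt(4*z**2 + 4)/16 and v = exp(q*z) — it is the derivative of the product u*v.
Check: d/dz[15*sqrt(z**2 + 1)*exp(q*z)/8] = (15*q*z**2*exp(q*z) + 15*q*exp(q*z) + 15*z*exp(q*z))/(8*sqrt(z**2 + 1)), which equals f(z).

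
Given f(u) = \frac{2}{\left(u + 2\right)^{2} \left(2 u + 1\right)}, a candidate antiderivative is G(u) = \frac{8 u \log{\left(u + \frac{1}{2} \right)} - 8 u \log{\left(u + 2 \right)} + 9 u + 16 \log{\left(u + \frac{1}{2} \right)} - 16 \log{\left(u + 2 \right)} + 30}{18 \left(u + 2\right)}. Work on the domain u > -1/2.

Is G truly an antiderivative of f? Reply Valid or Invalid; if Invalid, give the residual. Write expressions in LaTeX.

d/du[G] = \frac{2}{2 u^{3} + 9 u^{2} + 12 u + 4}
This equals f(u) exactly, so the claim holds.

Valid - the claim checks out under differentiation.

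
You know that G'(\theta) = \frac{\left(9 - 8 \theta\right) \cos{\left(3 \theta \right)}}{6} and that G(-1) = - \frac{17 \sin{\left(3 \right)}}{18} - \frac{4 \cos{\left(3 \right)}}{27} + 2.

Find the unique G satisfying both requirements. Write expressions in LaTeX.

G(\theta) = - \frac{4 \theta \sin{\left(3 \theta \right)}}{9} + \frac{\sin{\left(3 \theta \right)}}{2} - \frac{4 \cos{\left(3 \theta \right)}}{27} + 2

Differentiate the proposed G(\theta) back; it has to land on the given G'(\theta).
A general antiderivative is - \frac{4 \theta \sin{\left(3 \theta \right)}}{9} + \frac{\sin{\left(3 \theta \right)}}{2} - \frac{4 \cos{\left(3 \theta \right)}}{27} + C.
The condition gives C = - \frac{17 \sin{\left(3 \right)}}{18} - \frac{4 \cos{\left(3 \right)}}{27} + 2 - (- \frac{17 \sin{\left(3 \right)}}{18} - \frac{4 \cos{\left(3 \right)}}{27}) = 2.
So G(\theta) = - \frac{4 \theta \sin{\left(3 \theta \right)}}{9} + \frac{\sin{\left(3 \theta \right)}}{2} - \frac{4 \cos{\left(3 \theta \right)}}{27} + 2.
Check: d/d\theta[- \frac{4 \theta \sin{\left(3 \theta \right)}}{9} + \frac{\sin{\left(3 \theta \right)}}{2} - \frac{4 \cos{\left(3 \theta \right)}}{27} + 2] = - \frac{4 \theta \cos{\left(3 \theta \right)}}{3} + \frac{3 \cos{\left(3 \theta \right)}}{2}, which equals G'(\theta).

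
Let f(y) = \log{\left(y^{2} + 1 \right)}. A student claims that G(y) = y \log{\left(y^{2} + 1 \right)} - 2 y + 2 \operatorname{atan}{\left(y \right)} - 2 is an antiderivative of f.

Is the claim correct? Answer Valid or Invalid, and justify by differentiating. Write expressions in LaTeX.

Valid. The derivative of G reproduces f.

d/dy[G] = \log{\left(y^{2} + 1 \right)}
This equals f(y) exactly, so the claim holds.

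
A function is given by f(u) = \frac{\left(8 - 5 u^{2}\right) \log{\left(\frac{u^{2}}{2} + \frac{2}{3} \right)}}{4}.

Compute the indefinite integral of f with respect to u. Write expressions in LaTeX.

For F(u) to be correct the identity F'(u) - f(u) = 0 must hold.
Check: d/du[\frac{30 u^{3} + 9 u \left(24 - 5 u^{2}\right) \log{\left(\frac{u^{2}}{2} + \frac{2}{3} \right)} - 552 u + 368 \sqrt{3} \operatorname{atan}{\left(\frac{\sqrt{3} u}{2} \right)}}{108}] = - \frac{5 u^{2} \log{\left(3 u^{2} + 4 \right)}}{4} + \frac{5 u^{2} \log{\left(6 \right)}}{4} + 2 \log{\left(3 u^{2} + 4 \right)} - 2 \log{\left(6 \right)}, which equals f(u).

F(u) = \frac{30 u^{3} + 9 u \left(24 - 5 u^{2}\right) \log{\left(\frac{u^{2}}{2} + \frac{2}{3} \right)} - 552 u + 368 \sqrt{3} \operatorname{atan}{\left(\frac{\sqrt{3} u}{2} \right)}}{108} + C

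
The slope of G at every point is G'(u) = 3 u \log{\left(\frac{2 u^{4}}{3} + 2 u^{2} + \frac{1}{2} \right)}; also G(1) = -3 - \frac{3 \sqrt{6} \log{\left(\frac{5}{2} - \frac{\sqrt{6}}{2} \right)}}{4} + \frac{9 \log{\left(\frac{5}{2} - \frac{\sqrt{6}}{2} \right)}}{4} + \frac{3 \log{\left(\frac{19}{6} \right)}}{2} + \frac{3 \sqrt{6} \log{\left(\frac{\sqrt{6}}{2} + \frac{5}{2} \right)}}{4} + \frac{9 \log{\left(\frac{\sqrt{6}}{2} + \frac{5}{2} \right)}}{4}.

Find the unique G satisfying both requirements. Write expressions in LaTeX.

The proposed G(u) is checked by its d/du: the result must match the given G'(u).
A general antiderivative is \frac{3 u^{2} \log{\left(\frac{2 u^{4}}{3} + 2 u^{2} + \frac{1}{2} \right)}}{2} - 3 u^{2} - \left(- \frac{9}{4} + \frac{3 \sqrt{6}}{4}\right) \log{\left(u^{2} - \frac{\sqrt{6}}{2} + \frac{3}{2} \right)} - \left(- \frac{9}{4} - \frac{3 \sqrt{6}}{4}\right) \log{\left(u^{2} + \frac{\sqrt{6}}{2} + \frac{3}{2} \right)} + C.
The condition gives C = -3 - \frac{3 \sqrt{6} \log{\left(\frac{5}{2} - \frac{\sqrt{6}}{2} \right)}}{4} + \frac{9 \log{\left(\frac{5}{2} - \frac{\sqrt{6}}{2} \right)}}{4} + \frac{3 \log{\left(\frac{19}{6} \right)}}{2} + \frac{3 \sqrt{6} \log{\left(\frac{\sqrt{6}}{2} + \frac{5}{2} \right)}}{4} + \frac{9 \log{\left(\frac{\sqrt{6}}{2} + \frac{5}{2} \right)}}{4} - (-3 - \frac{3 \sqrt{6} \log{\left(\frac{5}{2} - \frac{\sqrt{6}}{2} \right)}}{4} + \frac{9 \log{\left(\frac{5}{2} - \frac{\sqrt{6}}{2} \right)}}{4} + \frac{3 \log{\left(\frac{19}{6} \right)}}{2} + \frac{3 \sqrt{6} \log{\left(\frac{\sqrt{6}}{2} + \frac{5}{2} \right)}}{4} + \frac{9 \log{\left(\frac{\sqrt{6}}{2} + \frac{5}{2} \right)}}{4}) = 0.
So G(u) = \frac{3 u^{2} \log{\left(\frac{2 u^{4}}{3} + 2 u^{2} + \frac{1}{2} \right)}}{2} - 3 u^{2} - \left(- \frac{9}{4} + \frac{3 \sqrt{6}}{4}\right) \log{\left(u^{2} - \frac{\sqrt{6}}{2} + \frac{3}{2} \right)} - \left(- \frac{9}{4} - \frac{3 \sqrt{6}}{4}\right) \log{\left(u^{2} + \frac{\sqrt{6}}{2} + \frac{3}{2} \right)}.
Check: d/du[\frac{3 u^{2} \log{\left(\frac{2 u^{4}}{3} + 2 u^{2} + \frac{1}{2} \right)}}{2} - 3 u^{2} - \left(- \frac{9}{4} + \frac{3 \sqrt{6}}{4}\right) \log{\left(u^{2} - \frac{\sqrt{6}}{2} + \frac{3}{2} \right)} - \left(- \frac{9}{4} - \frac{3 \sqrt{6}}{4}\right) \log{\left(u^{2} + \frac{\sqrt{6}}{2} + \frac{3}{2} \right)}] = 3 u \log{\left(\frac{2 u^{4}}{3} + 2 u^{2} + \frac{1}{2} \right)} = G'(u).

G(u) = \frac{3 u^{2} \log{\left(\frac{2 u^{4}}{3} + 2 u^{2} + \frac{1}{2} \right)}}{2} - 3 u^{2} - \left(- \frac{9}{4} + \frac{3 \sqrt{6}}{4}\right) \log{\left(u^{2} - \frac{\sqrt{6}}{2} + \frac{3}{2} \right)} - \left(- \frac{9}{4} - \frac{3 \sqrt{6}}{4}\right) \log{\left(u^{2} + \frac{\sqrt{6}}{2} + \frac{3}{2} \right)}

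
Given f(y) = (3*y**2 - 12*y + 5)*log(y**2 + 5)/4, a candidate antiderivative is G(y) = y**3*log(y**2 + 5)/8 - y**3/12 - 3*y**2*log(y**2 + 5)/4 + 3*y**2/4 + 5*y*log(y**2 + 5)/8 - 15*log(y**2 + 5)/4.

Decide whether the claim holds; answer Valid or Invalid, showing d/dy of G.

d/dy[G] = 3*y**2*log(y**2 + 5)/8 - 3*y*log(y**2 + 5)/2 + 5*log(y**2 + 5)/8
d/dy[G] - f(y) = -3*y**2*log(y**2 + 5)/8 + 3*y*log(y**2 + 5)/2 - 5*log(y**2 + 5)/8 != 0.

Invalid: d/dy[G] - f = -3*y**2*log(y**2 + 5)/8 + 3*y*log(y**2 + 5)/2 - 5*log(y**2 + 5)/8, which is not 0.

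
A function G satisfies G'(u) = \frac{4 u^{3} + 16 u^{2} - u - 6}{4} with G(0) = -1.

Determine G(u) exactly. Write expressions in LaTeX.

G(u) = \frac{u^{4}}{4} + \frac{4 u^{3}}{3} - \frac{u^{2}}{8} - \frac{3 u}{2} - 1

For G(u) to be correct, d/du[G] must agree with the stated G'(u) identically.
A general antiderivative is \frac{u^{4}}{4} + \frac{4 u^{3}}{3} - \frac{u^{2}}{8} - \frac{3 u}{2} + C.
The condition gives C = -1 - (0) = -1.
So G(u) = \frac{u^{4}}{4} + \frac{4 u^{3}}{3} - \frac{u^{2}}{8} - \frac{3 u}{2} - 1.
Check: d/du[\frac{u^{4}}{4} + \frac{4 u^{3}}{3} - \frac{u^{2}}{8} - \frac{3 u}{2} - 1] = u^{3} + 4 u^{2} - \frac{u}{4} - \frac{3}{2}, which equals G'(u).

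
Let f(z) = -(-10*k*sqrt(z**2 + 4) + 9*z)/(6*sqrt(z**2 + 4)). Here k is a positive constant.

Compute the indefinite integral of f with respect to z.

F(z) = (10*k*z - 9*sqrt(z**2 + 4))/6 + C

Any candidate F(z) must reproduce f(z) exactly when differentiated.
Check: d/dz[(10*k*z - 9*sqrt(z**2 + 4))/6] = (10*k*sqrt(z**2 + 4) - 9*z)/(6*sqrt(z**2 + 4)), which equals f(z).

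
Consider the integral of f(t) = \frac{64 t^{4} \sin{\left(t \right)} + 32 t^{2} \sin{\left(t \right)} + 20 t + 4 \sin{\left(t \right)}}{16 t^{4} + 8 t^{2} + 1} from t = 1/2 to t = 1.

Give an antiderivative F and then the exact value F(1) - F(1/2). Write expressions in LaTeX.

Antiderivative: F(t) = - \frac{32 t^{2} \cos{\left(t \right)} + 8 \cos{\left(t \right)} + 5}{2 \left(4 t^{2} + 1\right)}; value = - 4 \cos{\left(1 \right)} + \frac{3}{4} + 4 \cos{\left(\frac{1}{2} \right)}

Recover f(t) by differentiating a candidate F(t); any mismatch rules it out.
F(t) = - \frac{32 t^{2} \cos{\left(t \right)} + 8 \cos{\left(t \right)} + 5}{2 \left(4 t^{2} + 1\right)} is an antiderivative of f.
Check: d/dt[- \frac{32 t^{2} \cos{\left(t \right)} + 8 \cos{\left(t \right)} + 5}{2 \left(4 t^{2} + 1\right)}] = \frac{64 t^{4} \sin{\left(t \right)} + 32 t^{2} \sin{\left(t \right)} + 20 t + 4 \sin{\left(t \right)}}{16 t^{4} + 8 t^{2} + 1} = f(t).
F(1) = - 4 \cos{\left(1 \right)} - \frac{1}{2}; F(1/2) = - 4 \cos{\left(\frac{1}{2} \right)} - \frac{5}{4}.
Integral = F(1) - F(1/2) = - 4 \cos{\left(1 \right)} + \frac{3}{4} + 4 \cos{\left(\frac{1}{2} \right)}.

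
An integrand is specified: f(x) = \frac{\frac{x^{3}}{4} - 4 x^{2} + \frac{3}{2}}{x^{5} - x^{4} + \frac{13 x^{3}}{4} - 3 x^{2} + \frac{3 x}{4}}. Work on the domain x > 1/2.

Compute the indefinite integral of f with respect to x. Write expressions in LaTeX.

The denominator factors as x \left(2 x - 1\right)^{2} \left(x^{2} + 3\right); partial fractions split f into directly integrable pieces: \frac{3 \left(62 x + 83\right)}{169 \left(x^{2} + 3\right)} - \frac{1048}{169 \left(2 x - 1\right)} + \frac{17}{13 \left(2 x - 1\right)^{2}} + \frac{2}{x}.
Check: d/dx[\frac{676 \left(2 x - 1\right) \log{\left(x \right)} - 1048 \left(2 x - 1\right) \log{\left(x - \frac{1}{2} \right)} + 186 \left(2 x - 1\right) \log{\left(x^{2} + 3 \right)} + 166 \sqrt{3} \left(2 x - 1\right) \operatorname{atan}{\left(\frac{\sqrt{3} x}{3} \right)} - 221}{338 \left(2 x - 1\right)}] = \frac{x^{3} - 16 x^{2} + 6}{4 x^{5} - 4 x^{4} + 13 x^{3} - 12 x^{2} + 3 x}, which equals f(x).

F(x) = \frac{676 \left(2 x - 1\right) \log{\left(x \right)} - 1048 \left(2 x - 1\right) \log{\left(x - \frac{1}{2} \right)} + 186 \left(2 x - 1\right) \log{\left(x^{2} + 3 \right)} + 166 \sqrt{3} \left(2 x - 1\right) \operatorname{atan}{\left(\frac{\sqrt{3} x}{3} \right)} - 221}{338 \left(2 x - 1\right)} + C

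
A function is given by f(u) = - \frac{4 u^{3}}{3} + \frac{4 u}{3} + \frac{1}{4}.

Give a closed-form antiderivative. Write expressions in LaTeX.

An antiderivative is F(u) = - \frac{u^{4}}{3} + \frac{2 u^{2}}{3} + \frac{u}{4}.

Integrate term by term and add the pieces.
Check: d/du[- \frac{u^{4}}{3} + \frac{2 u^{2}}{3} + \frac{u}{4}] = - \frac{4 u^{3}}{3} + \frac{4 u}{3} + \frac{1}{4} = f(u).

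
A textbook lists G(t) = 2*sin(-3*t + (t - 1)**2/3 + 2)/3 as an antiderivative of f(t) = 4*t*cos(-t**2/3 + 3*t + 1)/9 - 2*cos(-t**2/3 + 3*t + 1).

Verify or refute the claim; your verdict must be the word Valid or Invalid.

Invalid: d/dt[G] - f = -4*t*cos(-t**2/3 + 3*t + 1)/9 + 4*t*cos(t**2/3 - 11*t/3 + 7/3)/9 + 2*cos(-t**2/3 + 3*t + 1) - 22*cos(t**2/3 - 11*t/3 + 7/3)/9, which is not 0.

d/dt[G] = 4*t*cos(t**2/3 - 11*t/3 + 7/3)/9 - 22*cos(t**2/3 - 11*t/3 + 7/3)/9
d/dt[G] - f(t) = -4*t*cos(-t**2/3 + 3*t + 1)/9 + 4*t*cos(t**2/3 - 11*t/3 + 7/3)/9 + 2*cos(-t**2/3 + 3*t + 1) - 22*cos(t**2/3 - 11*t/3 + 7/3)/9 != 0.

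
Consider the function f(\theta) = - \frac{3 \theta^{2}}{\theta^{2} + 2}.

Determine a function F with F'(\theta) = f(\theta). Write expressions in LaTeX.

A candidate is checked by its d/d\theta: the result must match f(\theta).
Check: d/d\theta[- 3 \theta + 3 \sqrt{2} \operatorname{atan}{\left(\frac{\sqrt{2} \theta}{2} \right)}] = - \frac{3 \theta^{2}}{\theta^{2} + 2} = f(\theta).

An antiderivative is F(\theta) = - 3 \theta + 3 \sqrt{2} \operatorname{atan}{\left(\frac{\sqrt{2} \theta}{2} \right)}.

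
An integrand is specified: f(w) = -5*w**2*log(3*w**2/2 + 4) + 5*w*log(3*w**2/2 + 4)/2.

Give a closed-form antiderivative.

The integrand splits into summands that can be handled one at a time.
Check: d/dw[10*w**3/9 - 5*w**2/4 - 80*w/9 + (-5*w**3/3 + 5*w**2/4)*log(3*w**2/2 + 4) + 10*log(w**2 + 8/3)/3 + 160*sqrt(6)*atan(sqrt(6)*w/4)/27] = -5*w**2*log(3*w**2/2 + 4) + 5*w*log(3*w**2/2 + 4)/2 = f(w).

An antiderivative is F(w) = 10*w**3/9 - 5*w**2/4 - 80*w/9 + (-5*w**3/3 + 5*w**2/4)*log(3*w**2/2 + 4) + 10*log(w**2 + 8/3)/3 + 160*sqrt(6)*atan(sqrt(6)*w/4)/27.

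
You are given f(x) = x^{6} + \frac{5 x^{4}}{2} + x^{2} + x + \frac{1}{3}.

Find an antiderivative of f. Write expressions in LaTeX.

An antiderivative is F(x) = \frac{x^{7}}{7} + \frac{x^{5}}{2} + \frac{x^{3}}{3} + \frac{x^{2}}{2} + \frac{x}{3}.

Integrate term by term and add the pieces.
Check: d/dx[\frac{x^{7}}{7} + \frac{x^{5}}{2} + \frac{x^{3}}{3} + \frac{x^{2}}{2} + \frac{x}{3}] = x^{6} + \frac{5 x^{4}}{2} + x^{2} + x + \frac{1}{3} = f(x).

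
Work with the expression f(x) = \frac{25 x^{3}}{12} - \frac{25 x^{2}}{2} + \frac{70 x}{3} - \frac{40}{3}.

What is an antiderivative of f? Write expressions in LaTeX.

An antiderivative is F(x) = \frac{\left(\frac{5 x^{2}}{4} - 5 x + 4\right)^{2}}{3}.

The substitution u = \frac{5 x^{2}}{4} - 5 x + 4 works: f is exactly (dF/du)*(du/dx) for that inner function.
Check: d/dx[\frac{\left(\frac{5 x^{2}}{4} - 5 x + 4\right)^{2}}{3}] = \frac{25 x^{3}}{12} - \frac{25 x^{2}}{2} + \frac{70 x}{3} - \frac{40}{3} = f(x).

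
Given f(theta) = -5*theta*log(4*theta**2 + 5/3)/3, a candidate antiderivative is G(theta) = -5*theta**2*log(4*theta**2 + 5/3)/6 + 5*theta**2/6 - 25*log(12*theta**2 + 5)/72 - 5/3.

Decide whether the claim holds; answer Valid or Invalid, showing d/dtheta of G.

Valid: G'(theta) = f(theta).

d/dtheta[G] = -5*theta*log(4*theta**2 + 5/3)/3
This equals f(theta) exactly, so the claim holds.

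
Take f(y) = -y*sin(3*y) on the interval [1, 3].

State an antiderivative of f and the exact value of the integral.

Antiderivative: F(y) = (3*y*cos(3*y) - sin(3*y))/9; value = cos(9) - sin(9)/9 + sin(3)/9 - cos(3)/3

Recover f(y) by differentiating a candidate F(y); any mismatch rules it out.
F(y) = (3*y*cos(3*y) - sin(3*y))/9 is an antiderivative of f.
Check: d/dy[(3*y*cos(3*y) - sin(3*y))/9] = -y*sin(3*y) = f(y).
F(3) = cos(9) - sin(9)/9; F(1) = cos(3)/3 - sin(3)/9.
Integral = F(3) - F(1) = cos(9) - sin(9)/9 + sin(3)/9 - cos(3)/3.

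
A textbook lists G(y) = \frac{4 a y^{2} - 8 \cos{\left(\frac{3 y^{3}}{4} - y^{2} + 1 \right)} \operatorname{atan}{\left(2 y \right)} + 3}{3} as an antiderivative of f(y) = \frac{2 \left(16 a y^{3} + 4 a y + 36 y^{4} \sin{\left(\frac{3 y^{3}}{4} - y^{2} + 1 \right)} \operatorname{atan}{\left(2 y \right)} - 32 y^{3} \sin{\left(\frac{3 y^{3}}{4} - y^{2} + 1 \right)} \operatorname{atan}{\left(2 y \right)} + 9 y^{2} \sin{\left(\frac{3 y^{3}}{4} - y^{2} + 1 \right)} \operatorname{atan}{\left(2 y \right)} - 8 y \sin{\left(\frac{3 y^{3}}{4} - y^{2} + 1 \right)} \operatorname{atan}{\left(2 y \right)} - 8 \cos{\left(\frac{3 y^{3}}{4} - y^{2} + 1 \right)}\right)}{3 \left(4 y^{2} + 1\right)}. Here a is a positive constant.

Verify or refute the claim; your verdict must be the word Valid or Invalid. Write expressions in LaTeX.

d/dy[G] = \frac{32 a y^{3} + 8 a y + 72 y^{4} \sin{\left(\frac{3 y^{3}}{4} - y^{2} + 1 \right)} \operatorname{atan}{\left(2 y \right)} - 64 y^{3} \sin{\left(\frac{3 y^{3}}{4} - y^{2} + 1 \right)} \operatorname{atan}{\left(2 y \right)} + 18 y^{2} \sin{\left(\frac{3 y^{3}}{4} - y^{2} + 1 \right)} \operatorname{atan}{\left(2 y \right)} - 16 y \sin{\left(\frac{3 y^{3}}{4} - y^{2} + 1 \right)} \operatorname{atan}{\left(2 y \right)} - 16 \cos{\left(\frac{3 y^{3}}{4} - y^{2} + 1 \right)}}{12 y^{2} + 3}
This equals f(y) exactly, so the claim holds.

Valid. The derivative of G reproduces f.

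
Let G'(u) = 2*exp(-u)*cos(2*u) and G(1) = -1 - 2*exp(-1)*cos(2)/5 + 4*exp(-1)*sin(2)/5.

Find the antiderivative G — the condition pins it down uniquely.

Since d/du undoes antidifferentiation here, G(u) must give back the stated G'(u).
A general antiderivative is 4*exp(-u)*sin(2*u)/5 - 2*exp(-u)*cos(2*u)/5 + C.
The condition gives C = -1 - 2*exp(-1)*cos(2)/5 + 4*exp(-1)*sin(2)/5 - (-2*exp(-1)*cos(2)/5 + 4*exp(-1)*sin(2)/5) = -1.
So G(u) = -1 + 4*exp(-u)*sin(2*u)/5 - 2*exp(-u)*cos(2*u)/5.
Check: d/du[-1 + 4*exp(-u)*sin(2*u)/5 - 2*exp(-u)*cos(2*u)/5] = 2*exp(-u)*cos(2*u) = G'(u).

G(u) = -1 + 4*exp(-u)*sin(2*u)/5 - 2*exp(-u)*cos(2*u)/5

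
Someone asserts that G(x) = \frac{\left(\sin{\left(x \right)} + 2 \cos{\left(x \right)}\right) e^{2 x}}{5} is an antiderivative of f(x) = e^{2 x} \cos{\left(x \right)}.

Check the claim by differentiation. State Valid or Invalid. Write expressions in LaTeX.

d/dx[G] = e^{2 x} \cos{\left(x \right)}
This equals f(x) exactly, so the claim holds.

Valid: G'(x) = f(x).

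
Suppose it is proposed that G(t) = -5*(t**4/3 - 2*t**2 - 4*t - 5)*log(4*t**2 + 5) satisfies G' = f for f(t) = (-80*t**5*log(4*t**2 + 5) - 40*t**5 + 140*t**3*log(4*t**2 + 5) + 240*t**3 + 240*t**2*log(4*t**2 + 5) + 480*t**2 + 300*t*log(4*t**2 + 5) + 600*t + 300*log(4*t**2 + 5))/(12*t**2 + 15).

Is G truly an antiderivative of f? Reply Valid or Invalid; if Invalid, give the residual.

Valid. The derivative of G reproduces f.

d/dt[G] = (-80*t**5*log(4*t**2 + 5) - 40*t**5 + 140*t**3*log(4*t**2 + 5) + 240*t**3 + 240*t**2*log(4*t**2 + 5) + 480*t**2 + 300*t*log(4*t**2 + 5) + 600*t + 300*log(4*t**2 + 5))/(12*t**2 + 15)
This equals f(t) exactly, so the claim holds.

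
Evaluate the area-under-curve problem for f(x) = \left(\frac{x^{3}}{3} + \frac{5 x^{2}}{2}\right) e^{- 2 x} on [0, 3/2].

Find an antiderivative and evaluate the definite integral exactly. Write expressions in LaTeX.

Antiderivative: F(x) = - \frac{x^{3} e^{- 2 x}}{6} - \frac{3 x^{2} e^{- 2 x}}{2} - \frac{3 x e^{- 2 x}}{2} - \frac{3 e^{- 2 x}}{4}; value = \frac{3}{4} - \frac{111}{16 e^{3}}

Recognize the product-rule pattern: f = u'v + uv' with u = - \frac{x^{3}}{6} - \frac{3 x^{2}}{2} - \frac{3 x}{2} - \frac{3}{4}, v = e^{- 2 x}, so integration by parts undoes it.
F(x) = - \frac{x^{3} e^{- 2 x}}{6} - \frac{3 x^{2} e^{- 2 x}}{2} - \frac{3 x e^{- 2 x}}{2} - \frac{3 e^{- 2 x}}{4} is an antiderivative of f.
Check: d/dx[- \frac{x^{3} e^{- 2 x}}{6} - \frac{3 x^{2} e^{- 2 x}}{2} - \frac{3 x e^{- 2 x}}{2} - \frac{3 e^{- 2 x}}{4}] = \frac{\left(2 x^{3} + 15 x^{2}\right) e^{- 2 x}}{6}, which equals f(x).
F(3/2) = - \frac{111}{16 e^{3}}; F(0) = - \frac{3}{4}.
Integral = F(3/2) - F(0) = \frac{3}{4} - \frac{111}{16 e^{3}}.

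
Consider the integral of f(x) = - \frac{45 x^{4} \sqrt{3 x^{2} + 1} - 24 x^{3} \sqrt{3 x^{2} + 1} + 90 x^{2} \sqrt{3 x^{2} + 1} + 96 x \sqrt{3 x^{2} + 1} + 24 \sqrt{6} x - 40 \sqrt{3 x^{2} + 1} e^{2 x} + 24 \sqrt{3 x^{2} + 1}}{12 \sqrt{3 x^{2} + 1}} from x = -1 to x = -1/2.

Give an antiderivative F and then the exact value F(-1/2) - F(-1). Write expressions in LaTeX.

Antiderivative: F(x) = \frac{- 9 x^{5} + 6 x^{4} - 30 x^{3} - 48 x^{2} - 24 x - 8 \sqrt{6} \sqrt{3 x^{2} + 1} + 20 e^{2 x} + 4}{12}; value = - \frac{\sqrt{42}}{3} - \frac{177}{128} - \frac{5}{3 e^{2}} + \frac{5}{3 e} + \frac{4 \sqrt{6}}{3}

Any candidate F(x) must reproduce f(x) exactly when differentiated.
F(x) = \frac{- 9 x^{5} + 6 x^{4} - 30 x^{3} - 48 x^{2} - 24 x - 8 \sqrt{6} \sqrt{3 x^{2} + 1} + 20 e^{2 x} + 4}{12} is an antiderivative of f.
Check: d/dx[\frac{- 9 x^{5} + 6 x^{4} - 30 x^{3} - 48 x^{2} - 24 x - 8 \sqrt{6} \sqrt{3 x^{2} + 1} + 20 e^{2 x} + 4}{12}] = \frac{- 45 x^{4} \sqrt{3 x^{2} + 1} + 24 x^{3} \sqrt{3 x^{2} + 1} - 90 x^{2} \sqrt{3 x^{2} + 1} - 96 x \sqrt{3 x^{2} + 1} - 24 \sqrt{6} x + 40 \sqrt{3 x^{2} + 1} e^{2 x} - 24 \sqrt{3 x^{2} + 1}}{12 \sqrt{3 x^{2} + 1}}, which equals f(x).
F(-1/2) = - \frac{\sqrt{42}}{3} + \frac{5}{3 e} + \frac{269}{384}; F(-1) = - \frac{4 \sqrt{6}}{3} + \frac{5}{3 e^{2}} + \frac{25}{12}.
Integral = F(-1/2) - F(-1) = - \frac{\sqrt{42}}{3} - \frac{177}{128} - \frac{5}{3 e^{2}} + \frac{5}{3 e} + \frac{4 \sqrt{6}}{3}.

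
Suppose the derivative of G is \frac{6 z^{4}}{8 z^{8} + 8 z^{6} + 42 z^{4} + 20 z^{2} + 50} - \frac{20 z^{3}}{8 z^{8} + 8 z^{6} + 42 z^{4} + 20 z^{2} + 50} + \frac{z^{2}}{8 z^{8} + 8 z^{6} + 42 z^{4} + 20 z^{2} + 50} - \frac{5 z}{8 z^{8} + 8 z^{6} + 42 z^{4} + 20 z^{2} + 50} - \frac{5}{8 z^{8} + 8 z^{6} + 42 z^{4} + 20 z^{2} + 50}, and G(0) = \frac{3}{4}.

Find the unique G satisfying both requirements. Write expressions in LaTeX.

G(z) = - \frac{z}{4 z^{4} + 2 z^{2} + 10} + \frac{1}{2} + \frac{5}{8 z^{4} + 4 z^{2} + 20}

Recognize the product-rule pattern: G'(z) = u'v + uv' with u = \frac{1}{2 z^{4} + z^{2} + 5}, v = \frac{5}{4} - \frac{z}{2}, so integration by parts undoes it.
A general antiderivative is \frac{\frac{5}{4} - \frac{z}{2}}{2 z^{4} + z^{2} + 5} + C.
The condition gives C = \frac{3}{4} - (\frac{1}{4}) = \frac{1}{2}.
So G(z) = - \frac{z}{4 z^{4} + 2 z^{2} + 10} + \frac{1}{2} + \frac{5}{8 z^{4} + 4 z^{2} + 20}.
Check: d/dz[- \frac{z}{4 z^{4} + 2 z^{2} + 10} + \frac{1}{2} + \frac{5}{8 z^{4} + 4 z^{2} + 20}] = \frac{6 z^{4} - 20 z^{3} + z^{2} - 5 z - 5}{8 z^{8} + 8 z^{6} + 42 z^{4} + 20 z^{2} + 50}, which equals G'(z).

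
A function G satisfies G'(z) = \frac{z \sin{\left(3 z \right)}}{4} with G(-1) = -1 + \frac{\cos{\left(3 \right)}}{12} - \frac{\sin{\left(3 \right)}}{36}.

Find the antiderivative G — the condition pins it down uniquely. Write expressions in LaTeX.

The proposed G(z) is checked by its d/dz: the result must match the given G'(z).
A general antiderivative is - \frac{z \cos{\left(3 z \right)}}{12} + \frac{\sin{\left(3 z \right)}}{36} + C.
The condition gives C = -1 + \frac{\cos{\left(3 \right)}}{12} - \frac{\sin{\left(3 \right)}}{36} - (\frac{\cos{\left(3 \right)}}{12} - \frac{\sin{\left(3 \right)}}{36}) = -1.
So G(z) = - \frac{z \cos{\left(3 z \right)}}{12} + \frac{\sin{\left(3 z \right)}}{36} - 1.
Check: d/dz[- \frac{z \cos{\left(3 z \right)}}{12} + \frac{\sin{\left(3 z \right)}}{36} - 1] = \frac{z \sin{\left(3 z \right)}}{4} = G'(z).

G(z) = - \frac{z \cos{\left(3 z \right)}}{12} + \frac{\sin{\left(3 z \right)}}{36} - 1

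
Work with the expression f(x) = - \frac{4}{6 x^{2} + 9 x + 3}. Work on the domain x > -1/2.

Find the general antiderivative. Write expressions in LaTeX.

F(x) = - \frac{4 \log{\left(x + \frac{1}{2} \right)}}{3} + \frac{4 \log{\left(x + 1 \right)}}{3} + C

The denominator factors as 3 \left(x + 1\right) \left(2 x + 1\right); partial fractions split f into directly integrable pieces: - \frac{8}{3 \left(2 x + 1\right)} + \frac{4}{3 \left(x + 1\right)}.
Check: d/dx[- \frac{4 \log{\left(x + \frac{1}{2} \right)}}{3} + \frac{4 \log{\left(x + 1 \right)}}{3}] = - \frac{4}{6 x^{2} + 9 x + 3} = f(x).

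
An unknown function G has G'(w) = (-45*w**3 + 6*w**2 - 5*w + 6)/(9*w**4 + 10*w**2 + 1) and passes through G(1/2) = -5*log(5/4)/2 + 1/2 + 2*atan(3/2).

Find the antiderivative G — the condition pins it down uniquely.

Recover the given G'(w) by differentiating a candidate G(w); any mismatch rules it out.
A general antiderivative is -5*log(w**2 + 1)/2 + 2*atan(3*w) + C.
The condition gives C = -5*log(5/4)/2 + 1/2 + 2*atan(3/2) - (-5*log(5/4)/2 + 2*atan(3/2)) = 1/2.
So G(w) = (-5*log(w**2 + 1) + 4*atan(3*w) + 1)/2.
Check: d/dw[(-5*log(w**2 + 1) + 4*atan(3*w) + 1)/2] = (-45*w**3 + 6*w**2 - 5*w + 6)/(9*w**4 + 10*w**2 + 1) = G'(w).

G(w) = (-5*log(w**2 + 1) + 4*atan(3*w) + 1)/2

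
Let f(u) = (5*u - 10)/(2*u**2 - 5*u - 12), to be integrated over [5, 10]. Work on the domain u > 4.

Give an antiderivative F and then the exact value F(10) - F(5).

Antiderivative: F(u) = 10*log(u - 4)/11 + 35*log(u + 3/2)/22; value = -35*log(13/2)/22 + 10*log(6)/11 + 35*log(23/2)/22

Factor the denominator ((u - 4)*(2*u + 3)) and decompose: f = 35/(11*(2*u + 3)) + 10/(11*(u - 4)); each piece integrates to a log, atan, or power term.
F(u) = 10*log(u - 4)/11 + 35*log(u + 3/2)/22 is an antiderivative of f.
Check: d/du[10*log(u - 4)/11 + 35*log(u + 3/2)/22] = (5*u - 10)/(2*u**2 - 5*u - 12) = f(u).
F(10) = 10*log(6)/11 + 35*log(23/2)/22; F(5) = 35*log(13/2)/22.
Integral = F(10) - F(5) = -35*log(13/2)/22 + 10*log(6)/11 + 35*log(23/2)/22.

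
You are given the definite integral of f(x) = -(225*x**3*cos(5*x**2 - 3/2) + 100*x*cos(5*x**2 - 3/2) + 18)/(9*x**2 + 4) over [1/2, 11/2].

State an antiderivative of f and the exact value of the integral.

Antiderivative: F(x) = -5*sin(5*x**2 - 3/2)/2 - 3*atan(3*x/2); value = -3*atan(33/4) - 5*sin(1/4)/2 + 3*atan(3/4) - 5*sin(599/4)/2

Whatever form F(x) takes, F'(x) = f(x) is non-negotiable.
F(x) = -5*sin(5*x**2 - 3/2)/2 - 3*atan(3*x/2) is an antiderivative of f.
Check: d/dx[-5*sin(5*x**2 - 3/2)/2 - 3*atan(3*x/2)] = (-225*x**3*cos(5*x**2 - 3/2) - 100*x*cos(5*x**2 - 3/2) - 18)/(9*x**2 + 4), which equals f(x).
F(11/2) = -3*atan(33/4) - 5*sin(599/4)/2; F(1/2) = -3*atan(3/4) + 5*sin(1/4)/2.
Integral = F(11/2) - F(1/2) = -3*atan(33/4) - 5*sin(1/4)/2 + 3*atan(3/4) - 5*sin(599/4)/2.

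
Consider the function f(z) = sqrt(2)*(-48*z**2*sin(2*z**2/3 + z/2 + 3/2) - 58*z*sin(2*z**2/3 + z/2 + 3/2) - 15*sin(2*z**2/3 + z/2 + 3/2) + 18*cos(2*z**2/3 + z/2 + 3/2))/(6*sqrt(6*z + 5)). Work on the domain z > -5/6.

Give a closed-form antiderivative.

An antiderivative is F(z) = 2*sqrt(3*z + 5/2)*cos(2*z**2/3 + z/2 + 3/2).

Recognize the product-rule pattern: f = u'v + uv' with u = 2*sqrt(3*z + 5/2), v = cos(2*z**2/3 + z/2 + 3/2), so integration by parts undoes it.
Check: d/dz[2*sqrt(3*z + 5/2)*cos(2*z**2/3 + z/2 + 3/2)] = sqrt(2)*(-48*z**2*sin(2*z**2/3 + z/2 + 3/2) - 58*z*sin(2*z**2/3 + z/2 + 3/2) - 15*sin(2*z**2/3 + z/2 + 3/2) + 18*cos(2*z**2/3 + z/2 + 3/2))/(6*sqrt(6*z + 5)) = f(z).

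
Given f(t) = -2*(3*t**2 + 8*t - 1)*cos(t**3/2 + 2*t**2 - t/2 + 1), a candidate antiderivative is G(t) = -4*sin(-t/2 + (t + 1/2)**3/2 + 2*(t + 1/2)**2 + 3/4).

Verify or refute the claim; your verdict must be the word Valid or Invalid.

Invalid: d/dt[G] - f = 6*t**2*cos(t**3/2 + 2*t**2 - t/2 + 1) - 6*t**2*cos(t**3/2 + 11*t**2/4 + 15*t/8 + 21/16) + 16*t*cos(t**3/2 + 2*t**2 - t/2 + 1) - 22*t*cos(t**3/2 + 11*t**2/4 + 15*t/8 + 21/16) - 2*cos(t**3/2 + 2*t**2 - t/2 + 1) - 15*cos(t**3/2 + 11*t**2/4 + 15*t/8 + 21/16)/2, which is not 0.

d/dt[G] = -6*t**2*cos(t**3/2 + 11*t**2/4 + 15*t/8 + 21/16) - 22*t*cos(t**3/2 + 11*t**2/4 + 15*t/8 + 21/16) - 15*cos(t**3/2 + 11*t**2/4 + 15*t/8 + 21/16)/2
d/dt[G] - f(t) = 6*t**2*cos(t**3/2 + 2*t**2 - t/2 + 1) - 6*t**2*cos(t**3/2 + 11*t**2/4 + 15*t/8 + 21/16) + 16*t*cos(t**3/2 + 2*t**2 - t/2 + 1) - 22*t*cos(t**3/2 + 11*t**2/4 + 15*t/8 + 21/16) - 2*cos(t**3/2 + 2*t**2 - t/2 + 1) - 15*cos(t**3/2 + 11*t**2/4 + 15*t/8 + 21/16)/2 != 0.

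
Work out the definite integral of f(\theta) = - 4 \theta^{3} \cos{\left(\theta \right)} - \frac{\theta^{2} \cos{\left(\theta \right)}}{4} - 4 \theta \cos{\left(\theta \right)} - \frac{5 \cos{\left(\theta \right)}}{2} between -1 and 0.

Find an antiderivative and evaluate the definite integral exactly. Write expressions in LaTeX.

Antiderivative: F(\theta) = - 4 \theta^{3} \sin{\left(\theta \right)} - \frac{\theta^{2} \sin{\left(\theta \right)}}{4} - 12 \theta^{2} \cos{\left(\theta \right)} + 20 \theta \sin{\left(\theta \right)} - \frac{\theta \cos{\left(\theta \right)}}{2} - 2 \sin{\left(\theta \right)} + 20 \cos{\left(\theta \right)}; value = - \frac{73 \sin{\left(1 \right)}}{4} - \frac{17 \cos{\left(1 \right)}}{2} + 20

Integrate term by term and add the pieces.
F(\theta) = - 4 \theta^{3} \sin{\left(\theta \right)} - \frac{\theta^{2} \sin{\left(\theta \right)}}{4} - 12 \theta^{2} \cos{\left(\theta \right)} + 20 \theta \sin{\left(\theta \right)} - \frac{\theta \cos{\left(\theta \right)}}{2} - 2 \sin{\left(\theta \right)} + 20 \cos{\left(\theta \right)} is an antiderivative of f.
Check: d/d\theta[- 4 \theta^{3} \sin{\left(\theta \right)} - \frac{\theta^{2} \sin{\left(\theta \right)}}{4} - 12 \theta^{2} \cos{\left(\theta \right)} + 20 \theta \sin{\left(\theta \right)} - \frac{\theta \cos{\left(\theta \right)}}{2} - 2 \sin{\left(\theta \right)} + 20 \cos{\left(\theta \right)}] = - 4 \theta^{3} \cos{\left(\theta \right)} - \frac{\theta^{2} \cos{\left(\theta \right)}}{4} - 4 \theta \cos{\left(\theta \right)} - \frac{5 \cos{\left(\theta \right)}}{2} = f(\theta).
F(0) = 20; F(-1) = \frac{17 \cos{\left(1 \right)}}{2} + \frac{73 \sin{\left(1 \right)}}{4}.
Integral = F(0) - F(-1) = - \frac{73 \sin{\left(1 \right)}}{4} - \frac{17 \cos{\left(1 \right)}}{2} + 20.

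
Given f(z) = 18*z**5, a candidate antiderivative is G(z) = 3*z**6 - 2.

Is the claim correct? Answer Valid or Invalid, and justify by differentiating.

Valid: G'(z) = f(z).

d/dz[G] = 18*z**5
This equals f(z) exactly, so the claim holds.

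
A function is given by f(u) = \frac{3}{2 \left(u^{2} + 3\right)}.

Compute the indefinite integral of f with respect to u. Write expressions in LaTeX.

F(u) = \frac{\sqrt{3} \operatorname{atan}{\left(\frac{\sqrt{3} u}{3} \right)}}{2} + C

Differentiate the proposed F(u) back; it has to land on f(u) exactly.
Check: d/du[\frac{\sqrt{3} \operatorname{atan}{\left(\frac{\sqrt{3} u}{3} \right)}}{2}] = \frac{3}{2 u^{2} + 6}, which equals f(u).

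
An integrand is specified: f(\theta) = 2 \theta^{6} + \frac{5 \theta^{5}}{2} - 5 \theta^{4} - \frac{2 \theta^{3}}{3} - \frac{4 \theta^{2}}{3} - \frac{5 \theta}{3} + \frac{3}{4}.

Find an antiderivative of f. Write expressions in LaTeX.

An antiderivative is F(\theta) = \frac{\theta \left(72 \theta^{6} + 105 \theta^{5} - 252 \theta^{4} - 42 \theta^{3} - 112 \theta^{2} - 210 \theta + 189\right)}{252}.

The integrand splits into summands that can be handled one at a time.
Check: d/d\theta[\frac{\theta \left(72 \theta^{6} + 105 \theta^{5} - 252 \theta^{4} - 42 \theta^{3} - 112 \theta^{2} - 210 \theta + 189\right)}{252}] = 2 \theta^{6} + \frac{5 \theta^{5}}{2} - 5 \theta^{4} - \frac{2 \theta^{3}}{3} - \frac{4 \theta^{2}}{3} - \frac{5 \theta}{3} + \frac{3}{4} = f(\theta).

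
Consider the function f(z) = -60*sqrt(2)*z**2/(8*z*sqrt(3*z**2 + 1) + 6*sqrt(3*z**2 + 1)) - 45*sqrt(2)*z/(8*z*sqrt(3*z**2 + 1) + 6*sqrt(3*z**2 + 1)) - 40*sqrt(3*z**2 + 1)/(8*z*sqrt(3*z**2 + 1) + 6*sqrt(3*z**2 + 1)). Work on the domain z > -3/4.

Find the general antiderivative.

The integrand splits into summands that can be handled one at a time.
Check: d/dz[-5*(sqrt(2)*sqrt(3*z**2 + 1) + 2*log(2*z + 3/2))/2] = (-60*sqrt(2)*z**2 - 45*sqrt(2)*z - 40*sqrt(3*z**2 + 1))/(8*z*sqrt(3*z**2 + 1) + 6*sqrt(3*z**2 + 1)), which equals f(z).

F(z) = -5*(sqrt(2)*sqrt(3*z**2 + 1) + 2*log(2*z + 3/2))/2 + C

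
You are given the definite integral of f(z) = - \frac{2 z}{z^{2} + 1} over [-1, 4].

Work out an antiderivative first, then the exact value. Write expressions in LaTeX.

Antiderivative: F(z) = - \log{\left(z^{2} + 1 \right)}; value = - \log{\left(34 \right)} + \log{\left(4 \right)}

The substitution u = 2 z^{2} + 2 works: f is exactly (dF/du)*(du/dz) for that inner function.
F(z) = - \log{\left(z^{2} + 1 \right)} is an antiderivative of f.
Check: d/dz[- \log{\left(z^{2} + 1 \right)}] = - \frac{2 z}{z^{2} + 1} = f(z).
F(4) = - \log{\left(17 \right)}; F(-1) = - \log{\left(2 \right)}.
Integral = F(4) - F(-1) = - \log{\left(34 \right)} + \log{\left(4 \right)}.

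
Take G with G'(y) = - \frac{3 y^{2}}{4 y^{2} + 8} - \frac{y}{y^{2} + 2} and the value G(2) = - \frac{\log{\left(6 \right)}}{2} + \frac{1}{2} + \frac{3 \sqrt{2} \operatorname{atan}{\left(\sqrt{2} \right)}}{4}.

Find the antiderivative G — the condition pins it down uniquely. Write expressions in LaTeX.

G(y) = - \frac{3 y + 2 \log{\left(y^{2} + 2 \right)} - 3 \sqrt{2} \operatorname{atan}{\left(\frac{\sqrt{2} y}{2} \right)} - 8}{4}

Integrate term by term and add the pieces.
A general antiderivative is - \frac{3 y}{4} - \frac{\log{\left(y^{2} + 2 \right)}}{2} + \frac{3 \sqrt{2} \operatorname{atan}{\left(\frac{\sqrt{2} y}{2} \right)}}{4} + C.
The condition gives C = - \frac{\log{\left(6 \right)}}{2} + \frac{1}{2} + \frac{3 \sqrt{2} \operatorname{atan}{\left(\sqrt{2} \right)}}{4} - (- \frac{3}{2} - \frac{\log{\left(6 \right)}}{2} + \frac{3 \sqrt{2} \operatorname{atan}{\left(\sqrt{2} \right)}}{4}) = 2.
So G(y) = - \frac{3 y + 2 \log{\left(y^{2} + 2 \right)} - 3 \sqrt{2} \operatorname{atan}{\left(\frac{\sqrt{2} y}{2} \right)} - 8}{4}.
Check: d/dy[- \frac{3 y + 2 \log{\left(y^{2} + 2 \right)} - 3 \sqrt{2} \operatorname{atan}{\left(\frac{\sqrt{2} y}{2} \right)} - 8}{4}] = \frac{- 3 y^{2} - 4 y}{4 y^{2} + 8}, which equals G'(y).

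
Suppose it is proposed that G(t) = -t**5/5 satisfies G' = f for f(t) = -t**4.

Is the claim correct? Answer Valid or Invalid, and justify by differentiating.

Valid - the claim checks out under differentiation.

d/dt[G] = -t**4
This equals f(t) exactly, so the claim holds.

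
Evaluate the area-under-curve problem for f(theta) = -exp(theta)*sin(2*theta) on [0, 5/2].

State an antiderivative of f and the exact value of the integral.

Antiderivative: F(theta) = -exp(theta)*sin(2*theta)/5 + 2*exp(theta)*cos(2*theta)/5; value = -2/5 + 2*exp(5/2)*cos(5)/5 - exp(5/2)*sin(5)/5

Since d/dtheta undoes antidifferentiation here, F'(theta) = f(theta) is required of F(theta).
F(theta) = -exp(theta)*sin(2*theta)/5 + 2*exp(theta)*cos(2*theta)/5 is an antiderivative of f.
Check: d/dtheta[-exp(theta)*sin(2*theta)/5 + 2*exp(theta)*cos(2*theta)/5] = -exp(theta)*sin(2*theta) = f(theta).
F(5/2) = 2*exp(5/2)*cos(5)/5 - exp(5/2)*sin(5)/5; F(0) = 2/5.
Integral = F(5/2) - F(0) = -2/5 + 2*exp(5/2)*cos(5)/5 - exp(5/2)*sin(5)/5.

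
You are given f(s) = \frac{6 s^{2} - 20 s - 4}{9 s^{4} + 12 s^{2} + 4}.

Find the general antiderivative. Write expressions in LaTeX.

f has the shape u'v + uv' for u = \frac{1}{\frac{3 s^{2}}{2} + 1} and v = \frac{5}{3} - s — it is the derivative of the product u*v.
Check: d/ds[- \frac{2 \left(3 s - 5\right)}{3 \left(3 s^{2} + 2\right)}] = \frac{6 s^{2} - 20 s - 4}{9 s^{4} + 12 s^{2} + 4} = f(s).

F(s) = - \frac{2 \left(3 s - 5\right)}{3 \left(3 s^{2} + 2\right)} + C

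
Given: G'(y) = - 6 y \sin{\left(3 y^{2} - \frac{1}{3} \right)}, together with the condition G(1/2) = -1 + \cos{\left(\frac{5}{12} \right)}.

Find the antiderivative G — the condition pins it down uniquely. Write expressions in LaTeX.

The substitution u = 3 y^{2} - \frac{1}{3} works: G'(y) is exactly (dG/du)*(du/dy) for that inner function.
A general antiderivative is \cos{\left(3 y^{2} - \frac{1}{3} \right)} + C.
The condition gives C = -1 + \cos{\left(\frac{5}{12} \right)} - (\cos{\left(\frac{5}{12} \right)}) = -1.
So G(y) = \cos{\left(3 y^{2} - \frac{1}{3} \right)} - 1.
Check: d/dy[\cos{\left(3 y^{2} - \frac{1}{3} \right)} - 1] = - 6 y \sin{\left(3 y^{2} - \frac{1}{3} \right)} = G'(y).

G(y) = \cos{\left(3 y^{2} - \frac{1}{3} \right)} - 1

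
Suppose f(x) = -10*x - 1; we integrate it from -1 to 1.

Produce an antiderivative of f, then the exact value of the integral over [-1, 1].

Antiderivative: F(x) = -5*x**2 - x; value = -2

A first test for any F(x): its x-derivative must equal f(x) identically.
F(x) = -5*x**2 - x is an antiderivative of f.
Check: d/dx[-5*x**2 - x] = -10*x - 1 = f(x).
F(1) = -6; F(-1) = -4.
Integral = F(1) - F(-1) = -2.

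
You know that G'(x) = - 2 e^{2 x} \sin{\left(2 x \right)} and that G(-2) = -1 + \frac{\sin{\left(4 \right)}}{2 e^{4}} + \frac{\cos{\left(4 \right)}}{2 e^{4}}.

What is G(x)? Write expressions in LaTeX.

Whatever form G(x) takes, its d/dx must return the stated G'(x).
A general antiderivative is - \frac{e^{2 x} \sin{\left(2 x \right)}}{2} + \frac{e^{2 x} \cos{\left(2 x \right)}}{2} + C.
The condition gives C = -1 + \frac{\sin{\left(4 \right)}}{2 e^{4}} + \frac{\cos{\left(4 \right)}}{2 e^{4}} - (\frac{\sin{\left(4 \right)}}{2 e^{4}} + \frac{\cos{\left(4 \right)}}{2 e^{4}}) = -1.
So G(x) = \frac{- e^{2 x} \sin{\left(2 x \right)} + e^{2 x} \cos{\left(2 x \right)} - 2}{2}.
Check: d/dx[\frac{- e^{2 x} \sin{\left(2 x \right)} + e^{2 x} \cos{\left(2 x \right)} - 2}{2}] = - 2 e^{2 x} \sin{\left(2 x \right)} = G'(x).

G(x) = \frac{- e^{2 x} \sin{\left(2 x \right)} + e^{2 x} \cos{\left(2 x \right)} - 2}{2}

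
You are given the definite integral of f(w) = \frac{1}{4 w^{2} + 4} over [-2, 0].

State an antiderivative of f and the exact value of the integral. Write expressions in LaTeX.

Antiderivative: F(w) = \frac{\operatorname{atan}{\left(w \right)}}{4}; value = \frac{\operatorname{atan}{\left(2 \right)}}{4}

Recover f(w) by differentiating a candidate F(w); any mismatch rules it out.
F(w) = \frac{\operatorname{atan}{\left(w \right)}}{4} is an antiderivative of f.
Check: d/dw[\frac{\operatorname{atan}{\left(w \right)}}{4}] = \frac{1}{4 w^{2} + 4} = f(w).
F(0) = 0; F(-2) = - \frac{\operatorname{atan}{\left(2 \right)}}{4}.
Integral = F(0) - F(-2) = \frac{\operatorname{atan}{\left(2 \right)}}{4}.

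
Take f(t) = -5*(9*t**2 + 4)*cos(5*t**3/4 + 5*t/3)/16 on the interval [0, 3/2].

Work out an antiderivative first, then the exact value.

The substitution u = 5*t**3/4 + 5*t/3 works: f is exactly (dF/du)*(du/dt) for that inner function.
F(t) = -3*sin(5*t**3/4 + 5*t/3)/4 is an antiderivative of f.
Check: d/dt[-3*sin(5*t**3/4 + 5*t/3)/4] = -45*t**2*cos(5*t**3/4 + 5*t/3)/16 - 5*cos(5*t**3/4 + 5*t/3)/4, which equals f(t).
F(3/2) = -3*sin(215/32)/4; F(0) = 0.
Integral = F(3/2) - F(0) = -3*sin(215/32)/4.

Antiderivative: F(t) = -3*sin(5*t**3/4 + 5*t/3)/4; value = -3*sin(215/32)/4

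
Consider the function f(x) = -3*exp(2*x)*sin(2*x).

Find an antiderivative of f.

Recover f(x) by differentiating a candidate F(x); any mismatch rules it out.
Check: d/dx[-3*exp(2*x)*sin(2*x)/4 + 3*exp(2*x)*cos(2*x)/4] = -3*exp(2*x)*sin(2*x) = f(x).

An antiderivative is F(x) = -3*exp(2*x)*sin(2*x)/4 + 3*exp(2*x)*cos(2*x)/4.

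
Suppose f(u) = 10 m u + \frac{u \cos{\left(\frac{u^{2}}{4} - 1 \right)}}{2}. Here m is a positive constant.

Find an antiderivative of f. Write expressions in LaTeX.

An antiderivative is F(u) = 5 m u^{2} + \sin{\left(\frac{u^{2}}{4} - 1 \right)}.

Integrate term by term and add the pieces.
Check: d/du[5 m u^{2} + \sin{\left(\frac{u^{2}}{4} - 1 \right)}] = 10 m u + \frac{u \cos{\left(\frac{u^{2}}{4} - 1 \right)}}{2} = f(u).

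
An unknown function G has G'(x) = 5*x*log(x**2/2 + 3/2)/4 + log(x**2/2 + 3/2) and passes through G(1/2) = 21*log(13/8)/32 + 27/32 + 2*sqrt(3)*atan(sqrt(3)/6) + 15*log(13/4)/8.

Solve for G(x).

The integrand splits into summands that can be handled one at a time.
A general antiderivative is -5*x**2/8 - 2*x + (5*x**2/8 + x)*log(x**2/2 + 3/2) + 15*log(x**2 + 3)/8 + 2*sqrt(3)*atan(sqrt(3)*x/3) + C.
The condition gives C = 21*log(13/8)/32 + 27/32 + 2*sqrt(3)*atan(sqrt(3)/6) + 15*log(13/4)/8 - (-37/32 + 21*log(13/8)/32 + 2*sqrt(3)*atan(sqrt(3)/6) + 15*log(13/4)/8) = 2.
So G(x) = -5*x**2/8 - 2*x + (5*x**2/8 + x)*log(x**2/2 + 3/2) + 15*log(x**2 + 3)/8 + 2*sqrt(3)*atan(sqrt(3)*x/3) + 2.
Check: d/dx[-5*x**2/8 - 2*x + (5*x**2/8 + x)*log(x**2/2 + 3/2) + 15*log(x**2 + 3)/8 + 2*sqrt(3)*atan(sqrt(3)*x/3) + 2] = 5*x*log(x**2 + 3)/4 - 5*x*log(2)/4 + log(x**2 + 3) - log(2), which equals G'(x).

G(x) = -5*x**2/8 - 2*x + (5*x**2/8 + x)*log(x**2/2 + 3/2) + 15*log(x**2 + 3)/8 + 2*sqrt(3)*atan(sqrt(3)*x/3) + 2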